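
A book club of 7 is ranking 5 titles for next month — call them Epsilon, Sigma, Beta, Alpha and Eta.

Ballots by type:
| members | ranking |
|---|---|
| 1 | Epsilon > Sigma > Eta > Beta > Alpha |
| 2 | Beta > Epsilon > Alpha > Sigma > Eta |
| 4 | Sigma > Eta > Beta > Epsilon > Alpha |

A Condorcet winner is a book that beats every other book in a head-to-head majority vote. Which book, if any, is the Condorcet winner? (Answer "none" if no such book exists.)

Check each pair by majority over 7 ballots:
Epsilon–Sigma: Sigma 4–3.
Epsilon–Beta: Beta 6–1.
Epsilon vs Alpha: Epsilon, 7–0.
Epsilon vs Eta: Eta wins 4–3.
Sigma vs Beta: Sigma wins 5–2.
Sigma vs Alpha: Sigma wins 5–2.
Sigma vs Eta: Sigma, 7–0.
Beta–Alpha: Beta 7–0.
Beta vs Eta: Eta, 5–2.
Alpha vs Eta: Eta wins 5–2.
Sigma beats each of Epsilon, Beta, Alpha, Eta — Sigma is the Condorcet winner.

Sigma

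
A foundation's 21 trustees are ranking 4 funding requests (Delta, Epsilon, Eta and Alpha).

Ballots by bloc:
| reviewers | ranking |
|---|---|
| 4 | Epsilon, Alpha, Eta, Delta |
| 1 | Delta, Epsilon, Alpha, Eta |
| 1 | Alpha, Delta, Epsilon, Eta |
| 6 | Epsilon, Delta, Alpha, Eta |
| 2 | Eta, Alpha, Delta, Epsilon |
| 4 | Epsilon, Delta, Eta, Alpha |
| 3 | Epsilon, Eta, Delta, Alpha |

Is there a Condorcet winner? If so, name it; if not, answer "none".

Pairwise majorities:
Delta vs Epsilon: Epsilon, 17–4.
Delta–Eta: Delta 12–9.
Delta vs Alpha: Delta wins 14–7.
Epsilon–Eta: Epsilon 19–2.
Epsilon vs Alpha: Epsilon wins 18–3.
Eta–Alpha: Alpha 12–9.
Epsilon beats each of Delta, Eta, Alpha — Epsilon is the Condorcet winner.

Epsilon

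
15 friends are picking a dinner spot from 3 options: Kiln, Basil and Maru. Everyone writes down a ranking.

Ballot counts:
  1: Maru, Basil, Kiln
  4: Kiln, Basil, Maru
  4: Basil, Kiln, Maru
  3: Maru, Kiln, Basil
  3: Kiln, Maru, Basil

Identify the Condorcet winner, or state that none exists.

Kiln

Pairwise majorities:
Kiln vs Basil: Kiln wins 10–5.
Kiln vs Maru: Kiln, 11–4.
Basil–Maru: Basil 8–7.
Only Kiln has no losses; Kiln is the Condorcet winner.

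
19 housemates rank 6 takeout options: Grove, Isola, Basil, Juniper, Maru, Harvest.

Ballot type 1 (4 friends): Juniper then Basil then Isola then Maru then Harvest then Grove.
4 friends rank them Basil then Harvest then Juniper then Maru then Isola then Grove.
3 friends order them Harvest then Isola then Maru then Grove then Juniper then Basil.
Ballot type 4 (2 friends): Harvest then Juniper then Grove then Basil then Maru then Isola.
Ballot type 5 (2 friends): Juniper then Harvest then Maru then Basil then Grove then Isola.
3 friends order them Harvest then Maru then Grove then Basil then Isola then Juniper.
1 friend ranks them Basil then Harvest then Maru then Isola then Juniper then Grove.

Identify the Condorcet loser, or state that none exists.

Grove

Head-to-head results (19 friends):
Grove vs Isola: 2+2+3 = 7 for Grove, 12 for Isola — Isola by 12–7.
Grove–Basil: Basil 11–8.
Grove vs Juniper: Grove preferred on 3+3 = 6 ballots; Juniper wins 13–6.
Grove vs Maru: 2 to 17, Maru.
Grove vs Harvest: 0 for Grove, 19 for Harvest — Harvest by 19–0.
Isola vs Basil: Isola preferred on 3 ballots; Basil wins 16–3.
Isola–Juniper: Juniper 12–7.
Isola vs Maru: 7 to 12, Maru.
Isola vs Harvest: Isola preferred on 4 ballots; Harvest wins 15–4.
Basil vs Juniper: Basil preferred on 4+3+1 = 8 ballots; Juniper wins 11–8.
Basil vs Maru: 11 to 8, Basil.
Basil vs Harvest: 4+4+1 = 9 for Basil, 10 for Harvest — Harvest by 10–9.
Juniper–Maru: Juniper 12–7.
Juniper vs Harvest: 4+2 = 6 for Juniper, 13 for Harvest — Harvest by 13–6.
Maru vs Harvest: Harvest wins 15–4.
Grove loses to every other restaurant — it is the Condorcet loser.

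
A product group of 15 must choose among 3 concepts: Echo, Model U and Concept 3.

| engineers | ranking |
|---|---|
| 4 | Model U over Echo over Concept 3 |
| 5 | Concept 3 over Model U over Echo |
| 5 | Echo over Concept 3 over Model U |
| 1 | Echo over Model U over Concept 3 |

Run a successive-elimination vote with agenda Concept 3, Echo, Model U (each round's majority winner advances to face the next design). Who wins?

Model U

Round 1: Concept 3 vs Echo — 5–10, Echo advances.
Round 2: Echo vs Model U — 6–9, Model U advances.
Model U survives the agenda.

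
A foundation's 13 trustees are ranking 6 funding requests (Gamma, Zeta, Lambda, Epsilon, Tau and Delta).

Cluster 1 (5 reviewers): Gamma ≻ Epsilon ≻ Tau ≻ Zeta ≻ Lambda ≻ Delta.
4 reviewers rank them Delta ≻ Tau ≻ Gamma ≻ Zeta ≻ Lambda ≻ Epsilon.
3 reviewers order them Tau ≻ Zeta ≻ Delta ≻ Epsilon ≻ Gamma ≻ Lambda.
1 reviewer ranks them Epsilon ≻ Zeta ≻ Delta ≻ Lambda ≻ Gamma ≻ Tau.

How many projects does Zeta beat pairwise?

3

Zeta against each rival (13 reviewers):
Zeta vs Gamma: 4 to 9, Gamma.
Zeta vs Lambda: Zeta wins 13–0.
Zeta vs Epsilon: 7 to 6, Zeta.
Zeta vs Tau: Zeta is ranked higher on 1 ballot, Tau on 12. Tau wins 12–1.
Zeta vs Delta: Zeta is ranked higher on 5+3+1 = 9 ballots, Delta on 4. Zeta wins 9–4.
Zeta beats Lambda, Epsilon, Delta; loses to Gamma, Tau — 3 pairwise wins.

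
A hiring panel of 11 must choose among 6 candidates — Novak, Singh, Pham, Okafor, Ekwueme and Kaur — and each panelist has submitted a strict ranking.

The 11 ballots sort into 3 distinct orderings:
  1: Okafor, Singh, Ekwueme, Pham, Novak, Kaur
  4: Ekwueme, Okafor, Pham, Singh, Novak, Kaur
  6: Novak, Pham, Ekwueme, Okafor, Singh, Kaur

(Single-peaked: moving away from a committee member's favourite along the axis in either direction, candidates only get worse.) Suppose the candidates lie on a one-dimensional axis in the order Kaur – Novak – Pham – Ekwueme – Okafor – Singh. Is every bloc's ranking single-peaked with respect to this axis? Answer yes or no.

Axis positions: Kaur=1, Novak=2, Pham=3, Ekwueme=4, Okafor=5, Singh=6.
Bloc 1 (peak Okafor at position 5): ranking walks positions 5-6-4-3-2-1, expanding outward from the peak — single-peaked.
Bloc 2 (peak Ekwueme at position 4): ranking walks positions 4-5-3-6-2-1, expanding outward from the peak — single-peaked.
Bloc 3 (peak Novak at position 2): ranking walks positions 2-3-4-5-6-1, expanding outward from the peak — single-peaked.
Every ranking is single-peaked on this axis.

yes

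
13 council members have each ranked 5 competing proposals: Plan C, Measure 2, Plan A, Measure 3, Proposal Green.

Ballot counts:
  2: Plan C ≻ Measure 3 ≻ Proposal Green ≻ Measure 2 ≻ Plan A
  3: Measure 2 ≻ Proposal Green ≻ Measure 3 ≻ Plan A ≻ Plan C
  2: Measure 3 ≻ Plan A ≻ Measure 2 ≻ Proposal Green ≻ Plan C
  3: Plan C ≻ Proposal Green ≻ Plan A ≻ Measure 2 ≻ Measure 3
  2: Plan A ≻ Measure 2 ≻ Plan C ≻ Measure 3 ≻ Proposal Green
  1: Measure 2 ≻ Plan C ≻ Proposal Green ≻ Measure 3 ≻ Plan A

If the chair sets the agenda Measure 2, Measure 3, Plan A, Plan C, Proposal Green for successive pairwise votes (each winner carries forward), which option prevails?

Proposal Green

Round 1: Measure 2 vs Measure 3 — 9–4, Measure 2 advances.
Round 2: Measure 2 vs Plan A — 6–7, Plan A advances.
Round 3: Plan A vs Plan C — 7–6, Plan A advances.
Round 4: Plan A vs Proposal Green — 4–9, Proposal Green advances.
Proposal Green survives the agenda.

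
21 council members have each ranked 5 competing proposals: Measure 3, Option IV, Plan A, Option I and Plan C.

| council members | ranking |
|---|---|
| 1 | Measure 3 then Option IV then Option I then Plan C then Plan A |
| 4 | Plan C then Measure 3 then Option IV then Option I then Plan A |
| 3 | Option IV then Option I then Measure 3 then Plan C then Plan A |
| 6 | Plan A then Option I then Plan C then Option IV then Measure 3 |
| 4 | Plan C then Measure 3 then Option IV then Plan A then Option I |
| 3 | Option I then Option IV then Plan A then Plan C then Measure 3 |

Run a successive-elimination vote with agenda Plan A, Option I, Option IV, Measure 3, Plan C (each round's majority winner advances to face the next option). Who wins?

Round 1: Plan A vs Option I — 10–11, Option I advances.
Round 2: Option I vs Option IV — 9–12, Option IV advances.
Round 3: Option IV vs Measure 3 — 12–9, Option IV advances.
Round 4: Option IV vs Plan C — 7–14, Plan C advances.
Plan C survives the agenda.

Plan C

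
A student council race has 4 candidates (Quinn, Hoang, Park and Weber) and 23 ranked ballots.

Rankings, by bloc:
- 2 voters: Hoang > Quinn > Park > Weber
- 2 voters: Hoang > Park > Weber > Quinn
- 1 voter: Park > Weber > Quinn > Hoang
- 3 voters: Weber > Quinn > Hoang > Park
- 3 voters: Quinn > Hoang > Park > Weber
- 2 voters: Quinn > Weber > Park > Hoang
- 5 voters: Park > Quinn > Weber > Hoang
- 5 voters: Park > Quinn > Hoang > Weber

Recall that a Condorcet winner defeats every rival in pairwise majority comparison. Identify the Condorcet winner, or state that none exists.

Park

Check each pair by majority over 23 ballots:
Quinn vs Hoang: 19 to 4, Quinn.
Quinn vs Park: Park, 13–10.
Quinn vs Weber: 17 to 6, Quinn.
Hoang vs Park: Hoang is ranked higher on 2+2+3+3 = 10 ballots, Park on 13. Park wins 13–10.
Hoang vs Weber: Hoang preferred on 2+2+3+5 = 12 ballots; Hoang wins 12–11.
Park–Weber: Park 18–5.
Park wins every pairwise contest, so Park is the Condorcet winner.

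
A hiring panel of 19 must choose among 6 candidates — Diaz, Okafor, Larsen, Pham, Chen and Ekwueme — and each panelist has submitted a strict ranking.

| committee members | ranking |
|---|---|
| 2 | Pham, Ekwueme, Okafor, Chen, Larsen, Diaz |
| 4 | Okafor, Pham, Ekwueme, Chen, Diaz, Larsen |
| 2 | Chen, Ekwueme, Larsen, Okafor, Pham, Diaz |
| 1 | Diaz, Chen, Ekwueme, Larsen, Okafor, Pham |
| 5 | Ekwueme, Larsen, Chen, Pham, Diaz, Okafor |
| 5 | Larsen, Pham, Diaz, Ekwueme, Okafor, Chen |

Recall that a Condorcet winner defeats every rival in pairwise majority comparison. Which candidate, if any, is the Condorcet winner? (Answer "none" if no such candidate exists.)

none

Pairwise majorities:
Diaz vs Okafor: 11 to 8, Diaz.
Diaz vs Larsen: Larsen wins 14–5.
Diaz vs Pham: 1 to 18, Pham.
Diaz vs Chen: Diaz preferred on 1+5 = 6 ballots; Chen wins 13–6.
Diaz vs Ekwueme: 6 to 13, Ekwueme.
Okafor vs Larsen: 2+4 = 6 for Okafor, 13 for Larsen — Larsen by 13–6.
Okafor vs Pham: Okafor preferred on 4+2+1 = 7 ballots; Pham wins 12–7.
Okafor–Chen: Okafor 11–8.
Okafor vs Ekwueme: Okafor preferred on 4 ballots; Ekwueme wins 15–4.
Larsen vs Pham: Larsen wins 13–6.
Larsen vs Chen: Larsen, 10–9.
Larsen–Ekwueme: Ekwueme 14–5.
Pham–Chen: Pham 11–8.
Pham–Ekwueme: Pham 11–8.
Chen–Ekwueme: Ekwueme 16–3.
Each candidate drops at least one matchup (Diaz loses to Larsen; Okafor loses to Diaz; Larsen loses to Ekwueme; Pham loses to Larsen; Chen loses to Okafor; Ekwueme loses to Pham); the cycle Diaz → Okafor → Chen → Diaz rules out a Condorcet winner.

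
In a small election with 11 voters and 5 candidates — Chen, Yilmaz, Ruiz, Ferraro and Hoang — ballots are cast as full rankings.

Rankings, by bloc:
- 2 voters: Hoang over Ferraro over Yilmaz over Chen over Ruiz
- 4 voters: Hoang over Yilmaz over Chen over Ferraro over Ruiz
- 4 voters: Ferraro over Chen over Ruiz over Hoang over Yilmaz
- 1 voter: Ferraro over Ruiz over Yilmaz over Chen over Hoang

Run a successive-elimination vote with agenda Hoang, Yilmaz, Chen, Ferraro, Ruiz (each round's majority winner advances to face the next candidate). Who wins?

Round 1: Hoang vs Yilmaz — 10–1, Hoang advances.
Round 2: Hoang vs Chen — 6–5, Hoang advances.
Round 3: Hoang vs Ferraro — 6–5, Hoang advances.
Round 4: Hoang vs Ruiz — 6–5, Hoang advances.
The agenda winner is Hoang.

Hoang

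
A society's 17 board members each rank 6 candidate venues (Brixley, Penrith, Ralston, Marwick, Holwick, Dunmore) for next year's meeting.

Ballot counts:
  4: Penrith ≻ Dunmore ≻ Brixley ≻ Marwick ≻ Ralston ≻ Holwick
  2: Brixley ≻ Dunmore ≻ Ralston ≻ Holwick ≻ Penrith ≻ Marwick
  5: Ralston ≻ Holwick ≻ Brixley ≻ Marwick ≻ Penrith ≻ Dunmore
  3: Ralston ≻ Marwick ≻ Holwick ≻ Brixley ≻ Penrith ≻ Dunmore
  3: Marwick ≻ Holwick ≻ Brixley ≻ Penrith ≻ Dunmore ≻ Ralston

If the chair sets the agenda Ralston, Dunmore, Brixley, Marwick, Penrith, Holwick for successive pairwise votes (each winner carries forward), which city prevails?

Holwick

Round 1: Ralston vs Dunmore — 8–9, Dunmore advances.
Round 2: Dunmore vs Brixley — 4–13, Brixley advances.
Round 3: Brixley vs Marwick — 11–6, Brixley advances.
Round 4: Brixley vs Penrith — 13–4, Brixley advances.
Round 5: Brixley vs Holwick — 6–11, Holwick advances.
The agenda winner is Holwick.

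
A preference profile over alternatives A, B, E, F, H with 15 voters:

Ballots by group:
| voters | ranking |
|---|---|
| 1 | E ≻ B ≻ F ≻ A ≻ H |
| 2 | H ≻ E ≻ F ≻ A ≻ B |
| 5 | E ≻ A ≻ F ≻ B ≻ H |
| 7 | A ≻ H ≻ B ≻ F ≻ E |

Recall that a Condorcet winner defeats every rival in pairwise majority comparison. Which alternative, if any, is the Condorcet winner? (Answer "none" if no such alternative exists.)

none

Head-to-head results (15 voters):
A vs B: A is ranked higher on 2+5+7 = 14 ballots, B on 1. A wins 14–1.
A vs E: E, 8–7.
A–F: A 12–3.
A vs H: 13 to 2, A.
B vs E: 7 for B, 8 for E — E by 8–7.
B vs F: B, 8–7.
B–H: H 9–6.
E vs F: 1+2+5 = 8 for E, 7 for F — E by 8–7.
E vs H: H, 9–6.
F vs H: F is ranked higher on 1+5 = 6 ballots, H on 9. H wins 9–6.
Every alternative loses at least once (A loses to E; B loses to A; E loses to H; F loses to A; H loses to A). The majority relation contains the cycle A > H > E > A, so there is no Condorcet winner.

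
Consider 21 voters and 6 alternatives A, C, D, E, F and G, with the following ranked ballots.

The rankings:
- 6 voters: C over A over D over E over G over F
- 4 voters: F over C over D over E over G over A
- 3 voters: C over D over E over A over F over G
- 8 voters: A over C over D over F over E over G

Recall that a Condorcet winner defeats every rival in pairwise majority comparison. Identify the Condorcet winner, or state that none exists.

C

Head-to-head results (21 voters):
A–C: C 13–8.
A vs D: A wins 14–7.
A–E: A 14–7.
A vs F: 17 to 4, A.
A vs G: A wins 17–4.
C vs D: C, 21–0.
C vs E: C wins 21–0.
C vs F: 6+3+8 = 17 for C, 4 for F — C by 17–4.
C–G: C 21–0.
D vs E: 21 to 0, D.
D–F: D 17–4.
D vs G: D wins 21–0.
E–F: F 12–9.
E vs G: E, 21–0.
F–G: F 15–6.
C wins every pairwise contest, so C is the Condorcet winner.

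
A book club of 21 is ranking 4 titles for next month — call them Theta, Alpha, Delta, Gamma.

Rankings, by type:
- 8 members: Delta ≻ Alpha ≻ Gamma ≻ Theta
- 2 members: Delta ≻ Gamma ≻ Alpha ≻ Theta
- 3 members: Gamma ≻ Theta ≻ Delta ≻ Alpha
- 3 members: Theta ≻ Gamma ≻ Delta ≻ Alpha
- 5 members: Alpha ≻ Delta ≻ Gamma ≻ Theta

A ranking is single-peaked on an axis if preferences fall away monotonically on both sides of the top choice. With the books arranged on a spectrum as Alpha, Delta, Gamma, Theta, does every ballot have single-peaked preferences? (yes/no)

yes

Axis positions: Alpha=1, Delta=2, Gamma=3, Theta=4.
Type 1 (peak Delta at position 2): ranking walks positions 2-1-3-4, expanding outward from the peak — single-peaked.
Type 2 (peak Delta at position 2): ranking walks positions 2-3-1-4, expanding outward from the peak — single-peaked.
Type 3 (peak Gamma at position 3): ranking walks positions 3-4-2-1, expanding outward from the peak — single-peaked.
Type 4 (peak Theta at position 4): ranking walks positions 4-3-2-1, expanding outward from the peak — single-peaked.
Type 5 (peak Alpha at position 1): ranking walks positions 1-2-3-4, expanding outward from the peak — single-peaked.
Every ranking is single-peaked on this axis.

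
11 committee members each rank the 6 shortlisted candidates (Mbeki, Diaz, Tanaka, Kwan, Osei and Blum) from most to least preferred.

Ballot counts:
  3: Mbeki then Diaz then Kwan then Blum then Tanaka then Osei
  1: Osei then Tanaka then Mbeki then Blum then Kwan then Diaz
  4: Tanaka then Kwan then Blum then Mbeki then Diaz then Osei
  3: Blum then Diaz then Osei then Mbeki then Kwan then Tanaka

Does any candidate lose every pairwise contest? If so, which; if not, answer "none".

Head-to-head results (11 committee members):
Mbeki vs Diaz: Mbeki preferred on 3+1+4 = 8 ballots; Mbeki wins 8–3.
Mbeki–Tanaka: Mbeki 6–5.
Mbeki vs Kwan: Mbeki wins 7–4.
Mbeki vs Osei: 7 to 4, Mbeki.
Mbeki vs Blum: Blum, 7–4.
Diaz vs Tanaka: Diaz preferred on 3+3 = 6 ballots; Diaz wins 6–5.
Diaz vs Kwan: Diaz preferred on 3+3 = 6 ballots; Diaz wins 6–5.
Diaz vs Osei: 3+4+3 = 10 for Diaz, 1 for Osei — Diaz by 10–1.
Diaz vs Blum: Blum, 8–3.
Tanaka vs Kwan: 5 to 6, Kwan.
Tanaka vs Osei: 7 to 4, Tanaka.
Tanaka vs Blum: Blum, 6–5.
Kwan vs Osei: Kwan is ranked higher on 3+4 = 7 ballots, Osei on 4. Kwan wins 7–4.
Kwan vs Blum: Kwan is ranked higher on 3+4 = 7 ballots, Blum on 4. Kwan wins 7–4.
Osei vs Blum: 1 for Osei, 10 for Blum — Blum by 10–1.
Only Osei has no wins; Osei is the Condorcet loser.

Osei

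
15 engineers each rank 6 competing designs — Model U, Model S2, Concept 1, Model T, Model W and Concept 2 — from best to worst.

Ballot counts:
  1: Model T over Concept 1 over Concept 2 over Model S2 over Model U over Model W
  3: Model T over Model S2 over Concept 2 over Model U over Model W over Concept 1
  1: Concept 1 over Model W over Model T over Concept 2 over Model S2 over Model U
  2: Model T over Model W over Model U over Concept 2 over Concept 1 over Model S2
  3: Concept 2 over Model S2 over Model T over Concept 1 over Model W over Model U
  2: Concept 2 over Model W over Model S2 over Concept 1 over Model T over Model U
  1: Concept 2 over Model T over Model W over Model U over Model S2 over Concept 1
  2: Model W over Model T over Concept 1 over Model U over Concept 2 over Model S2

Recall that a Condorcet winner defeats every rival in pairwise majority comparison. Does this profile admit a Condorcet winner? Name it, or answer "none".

Model T

Head-to-head results (15 engineers):
Model U vs Model S2: Model S2, 10–5.
Model U vs Concept 1: Concept 1, 9–6.
Model U–Model T: Model T 15–0.
Model U vs Model W: Model W wins 11–4.
Model U vs Concept 2: Concept 2, 11–4.
Model S2 vs Concept 1: Model S2 wins 9–6.
Model S2 vs Model T: Model T, 10–5.
Model S2 vs Model W: Model W wins 8–7.
Model S2–Concept 2: Concept 2 12–3.
Concept 1–Model T: Model T 12–3.
Concept 1 vs Model W: Model W wins 10–5.
Concept 1–Concept 2: Concept 2 11–4.
Model T–Model W: Model T 10–5.
Model T vs Concept 2: Model T wins 9–6.
Model W–Concept 2: Concept 2 10–5.
Model T wins every pairwise contest, so Model T is the Condorcet winner.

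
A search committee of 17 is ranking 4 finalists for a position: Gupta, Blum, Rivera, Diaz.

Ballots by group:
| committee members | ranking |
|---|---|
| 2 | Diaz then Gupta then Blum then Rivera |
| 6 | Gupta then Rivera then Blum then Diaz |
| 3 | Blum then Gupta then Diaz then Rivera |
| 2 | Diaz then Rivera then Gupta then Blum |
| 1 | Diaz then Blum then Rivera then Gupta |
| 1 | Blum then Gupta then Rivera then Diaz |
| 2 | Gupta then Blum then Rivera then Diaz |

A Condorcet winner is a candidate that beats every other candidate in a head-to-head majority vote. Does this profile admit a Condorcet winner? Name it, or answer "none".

Gupta

Head-to-head results (17 committee members):
Gupta–Blum: Gupta 12–5.
Gupta–Rivera: Gupta 14–3.
Gupta–Diaz: Gupta 12–5.
Blum vs Rivera: 2+3+1+1+2 = 9 for Blum, 8 for Rivera — Blum by 9–8.
Blum vs Diaz: Blum wins 12–5.
Rivera vs Diaz: Rivera, 9–8.
Gupta wins every pairwise contest, so Gupta is the Condorcet winner.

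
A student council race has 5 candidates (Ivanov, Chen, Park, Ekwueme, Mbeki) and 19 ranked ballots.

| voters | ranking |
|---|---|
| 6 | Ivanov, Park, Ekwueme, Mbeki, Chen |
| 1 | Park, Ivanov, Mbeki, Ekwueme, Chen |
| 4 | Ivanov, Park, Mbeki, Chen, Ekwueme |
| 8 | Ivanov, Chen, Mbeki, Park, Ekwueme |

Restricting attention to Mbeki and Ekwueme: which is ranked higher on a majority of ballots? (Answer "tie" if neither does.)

Ballots ranking Mbeki above Ekwueme: 1 + 4 + 8 = 13.
Ballots ranking Ekwueme above Mbeki: 19 − 13 = 6.
Mbeki wins the head-to-head 13–6.

Mbeki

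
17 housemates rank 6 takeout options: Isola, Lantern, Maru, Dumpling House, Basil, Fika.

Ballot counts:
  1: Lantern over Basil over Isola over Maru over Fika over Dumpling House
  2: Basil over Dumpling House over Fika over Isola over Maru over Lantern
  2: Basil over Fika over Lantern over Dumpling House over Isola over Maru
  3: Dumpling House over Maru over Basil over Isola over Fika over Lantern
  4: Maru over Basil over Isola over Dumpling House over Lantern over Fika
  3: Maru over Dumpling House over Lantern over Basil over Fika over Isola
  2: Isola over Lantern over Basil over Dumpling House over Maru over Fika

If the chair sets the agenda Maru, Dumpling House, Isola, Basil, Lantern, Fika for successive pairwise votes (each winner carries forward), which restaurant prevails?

Round 1: Maru vs Dumpling House — 8–9, Dumpling House advances.
Round 2: Dumpling House vs Isola — 10–7, Dumpling House advances.
Round 3: Dumpling House vs Basil — 6–11, Basil advances.
Round 4: Basil vs Lantern — 11–6, Basil advances.
Round 5: Basil vs Fika — 17–0, Basil advances.
Basil survives the agenda.

Basil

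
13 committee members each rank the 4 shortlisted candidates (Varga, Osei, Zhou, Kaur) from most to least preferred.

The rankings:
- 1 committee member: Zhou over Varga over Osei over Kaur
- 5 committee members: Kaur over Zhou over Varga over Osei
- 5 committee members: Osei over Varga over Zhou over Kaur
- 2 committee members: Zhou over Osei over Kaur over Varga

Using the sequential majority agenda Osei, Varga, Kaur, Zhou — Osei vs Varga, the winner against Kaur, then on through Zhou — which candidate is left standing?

Zhou

Round 1: Osei vs Varga — 7–6, Osei advances.
Round 2: Osei vs Kaur — 8–5, Osei advances.
Round 3: Osei vs Zhou — 5–8, Zhou advances.
Zhou survives the agenda.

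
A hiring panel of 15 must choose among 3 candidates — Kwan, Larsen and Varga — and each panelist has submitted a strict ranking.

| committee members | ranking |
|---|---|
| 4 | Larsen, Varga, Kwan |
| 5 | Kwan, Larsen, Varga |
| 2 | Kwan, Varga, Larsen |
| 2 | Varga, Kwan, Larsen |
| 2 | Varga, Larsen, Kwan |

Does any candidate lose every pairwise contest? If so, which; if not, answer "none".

none

Pairwise majorities:
Kwan vs Larsen: Kwan, 9–6.
Kwan vs Varga: 7 to 8, Varga.
Larsen vs Varga: 4+5 = 9 for Larsen, 6 for Varga — Larsen by 9–6.
Each candidate has at least one pairwise win (Kwan beats Larsen; Larsen beats Varga; Varga beats Kwan) — no Condorcet loser.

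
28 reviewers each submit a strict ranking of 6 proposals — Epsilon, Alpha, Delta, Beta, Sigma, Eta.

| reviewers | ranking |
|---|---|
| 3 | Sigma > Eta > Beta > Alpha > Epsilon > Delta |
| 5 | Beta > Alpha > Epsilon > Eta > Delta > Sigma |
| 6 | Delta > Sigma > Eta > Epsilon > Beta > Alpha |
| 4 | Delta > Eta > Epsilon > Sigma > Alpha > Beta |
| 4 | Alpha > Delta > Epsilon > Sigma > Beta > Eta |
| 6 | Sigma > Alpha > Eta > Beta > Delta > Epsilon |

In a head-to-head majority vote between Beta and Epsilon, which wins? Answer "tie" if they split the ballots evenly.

tie

Ballots ranking Beta above Epsilon: 3 + 5 + 6 = 14.
Ballots ranking Epsilon above Beta: 28 − 14 = 14.
14–14: the pair ties.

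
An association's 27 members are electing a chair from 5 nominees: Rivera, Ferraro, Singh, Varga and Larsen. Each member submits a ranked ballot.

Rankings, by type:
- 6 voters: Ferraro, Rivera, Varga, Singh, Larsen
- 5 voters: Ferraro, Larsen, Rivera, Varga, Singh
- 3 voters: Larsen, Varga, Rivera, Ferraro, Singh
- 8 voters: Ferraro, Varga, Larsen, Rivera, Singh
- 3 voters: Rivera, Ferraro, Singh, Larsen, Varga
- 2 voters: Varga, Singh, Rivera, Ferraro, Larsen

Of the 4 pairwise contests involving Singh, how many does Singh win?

0

Singh against each rival (27 voters):
Singh vs Rivera: Singh is ranked higher on 2 ballots, Rivera on 25. Rivera wins 25–2.
Singh–Ferraro: Ferraro 25–2.
Singh vs Varga: 3 to 24, Varga.
Singh–Larsen: Larsen 16–11.
Singh beats no one; loses to Rivera, Ferraro, Varga, Larsen — 0 pairwise wins.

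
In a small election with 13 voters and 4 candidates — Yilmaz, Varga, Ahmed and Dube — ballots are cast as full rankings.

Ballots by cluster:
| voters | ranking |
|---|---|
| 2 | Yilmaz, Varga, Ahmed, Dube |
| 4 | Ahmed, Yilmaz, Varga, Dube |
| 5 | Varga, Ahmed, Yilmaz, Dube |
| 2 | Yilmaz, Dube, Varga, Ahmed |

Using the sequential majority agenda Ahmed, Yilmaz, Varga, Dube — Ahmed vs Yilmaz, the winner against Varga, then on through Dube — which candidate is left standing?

Round 1: Ahmed vs Yilmaz — 9–4, Ahmed advances.
Round 2: Ahmed vs Varga — 4–9, Varga advances.
Round 3: Varga vs Dube — 11–2, Varga advances.
Varga survives the agenda.

Varga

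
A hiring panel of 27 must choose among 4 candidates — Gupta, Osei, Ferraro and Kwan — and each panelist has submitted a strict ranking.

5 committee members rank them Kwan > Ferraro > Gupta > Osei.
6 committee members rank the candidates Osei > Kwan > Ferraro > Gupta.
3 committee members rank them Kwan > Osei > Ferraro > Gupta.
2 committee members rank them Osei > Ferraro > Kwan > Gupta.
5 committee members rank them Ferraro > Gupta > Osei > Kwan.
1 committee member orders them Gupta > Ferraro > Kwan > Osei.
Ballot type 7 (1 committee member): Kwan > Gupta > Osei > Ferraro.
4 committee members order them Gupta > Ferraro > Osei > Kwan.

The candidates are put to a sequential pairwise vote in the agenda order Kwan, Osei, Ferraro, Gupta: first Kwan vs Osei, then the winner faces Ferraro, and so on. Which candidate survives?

Round 1: Kwan vs Osei — 10–17, Osei advances.
Round 2: Osei vs Ferraro — 12–15, Ferraro advances.
Round 3: Ferraro vs Gupta — 21–6, Ferraro advances.
Ferraro survives the agenda.

Ferraro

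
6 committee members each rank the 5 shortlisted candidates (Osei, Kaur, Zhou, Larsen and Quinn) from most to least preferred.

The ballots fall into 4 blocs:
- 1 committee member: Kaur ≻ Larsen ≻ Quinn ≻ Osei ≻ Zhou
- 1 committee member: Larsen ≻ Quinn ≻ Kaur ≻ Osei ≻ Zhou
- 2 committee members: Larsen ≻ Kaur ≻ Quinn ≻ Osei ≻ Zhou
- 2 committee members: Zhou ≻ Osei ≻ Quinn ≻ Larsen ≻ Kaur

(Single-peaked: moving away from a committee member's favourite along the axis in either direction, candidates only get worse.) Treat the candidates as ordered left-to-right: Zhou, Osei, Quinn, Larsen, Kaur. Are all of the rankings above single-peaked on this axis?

yes

Axis positions: Zhou=1, Osei=2, Quinn=3, Larsen=4, Kaur=5.
Bloc 1 (peak Kaur at position 5): ranking walks positions 5-4-3-2-1, expanding outward from the peak — single-peaked.
Bloc 2 (peak Larsen at position 4): ranking walks positions 4-3-5-2-1, expanding outward from the peak — single-peaked.
Bloc 3 (peak Larsen at position 4): ranking walks positions 4-5-3-2-1, expanding outward from the peak — single-peaked.
Bloc 4 (peak Zhou at position 1): ranking walks positions 1-2-3-4-5, expanding outward from the peak — single-peaked.
Every ranking is single-peaked on this axis.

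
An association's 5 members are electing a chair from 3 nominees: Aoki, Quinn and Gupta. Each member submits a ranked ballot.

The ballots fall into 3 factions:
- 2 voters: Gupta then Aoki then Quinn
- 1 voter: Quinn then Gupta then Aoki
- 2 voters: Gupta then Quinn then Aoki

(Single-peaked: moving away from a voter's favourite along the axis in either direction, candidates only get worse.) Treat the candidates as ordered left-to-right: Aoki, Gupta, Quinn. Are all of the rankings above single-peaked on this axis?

yes

Axis positions: Aoki=1, Gupta=2, Quinn=3.
Faction 1 (peak Gupta at position 2): ranking walks positions 2-1-3, expanding outward from the peak — single-peaked.
Faction 2 (peak Quinn at position 3): ranking walks positions 3-2-1, expanding outward from the peak — single-peaked.
Faction 3 (peak Gupta at position 2): ranking walks positions 2-3-1, expanding outward from the peak — single-peaked.
Every ranking is single-peaked on this axis.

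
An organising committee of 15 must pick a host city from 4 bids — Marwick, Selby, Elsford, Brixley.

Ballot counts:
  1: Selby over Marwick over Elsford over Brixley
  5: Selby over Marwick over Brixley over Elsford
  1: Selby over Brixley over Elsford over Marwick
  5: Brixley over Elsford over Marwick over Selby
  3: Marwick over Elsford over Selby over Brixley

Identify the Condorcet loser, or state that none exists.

none

Head-to-head results (15 organisers):
Marwick vs Selby: 8 to 7, Marwick.
Marwick–Elsford: Marwick 9–6.
Marwick vs Brixley: Marwick is ranked higher on 1+5+3 = 9 ballots, Brixley on 6. Marwick wins 9–6.
Selby vs Elsford: Elsford wins 8–7.
Selby vs Brixley: Selby wins 10–5.
Elsford vs Brixley: Brixley, 11–4.
Every city wins at least one matchup (Marwick beats Selby; Selby beats Brixley; Elsford beats Selby; Brixley beats Elsford), so there is no Condorcet loser.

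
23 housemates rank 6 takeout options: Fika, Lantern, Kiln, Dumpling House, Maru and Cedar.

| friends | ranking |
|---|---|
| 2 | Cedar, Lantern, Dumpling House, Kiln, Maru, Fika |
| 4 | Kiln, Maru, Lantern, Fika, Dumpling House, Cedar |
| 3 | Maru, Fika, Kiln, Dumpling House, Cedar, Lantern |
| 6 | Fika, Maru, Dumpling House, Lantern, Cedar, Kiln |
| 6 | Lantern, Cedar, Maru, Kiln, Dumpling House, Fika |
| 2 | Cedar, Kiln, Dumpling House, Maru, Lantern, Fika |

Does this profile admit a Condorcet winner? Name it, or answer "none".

Head-to-head results (23 friends):
Fika vs Lantern: Fika preferred on 3+6 = 9 ballots; Lantern wins 14–9.
Fika vs Kiln: Fika is ranked higher on 3+6 = 9 ballots, Kiln on 14. Kiln wins 14–9.
Fika vs Dumpling House: Fika, 13–10.
Fika vs Maru: Maru wins 17–6.
Fika vs Cedar: 13 to 10, Fika.
Lantern vs Kiln: 14 to 9, Lantern.
Lantern vs Dumpling House: Lantern, 12–11.
Lantern vs Maru: 2+6 = 8 for Lantern, 15 for Maru — Maru by 15–8.
Lantern vs Cedar: Lantern, 16–7.
Kiln vs Dumpling House: Kiln, 15–8.
Kiln vs Maru: 2+4+2 = 8 for Kiln, 15 for Maru — Maru by 15–8.
Kiln–Cedar: Cedar 16–7.
Dumpling House vs Maru: Maru, 19–4.
Dumpling House vs Cedar: Dumpling House is ranked higher on 4+3+6 = 13 ballots, Cedar on 10. Dumpling House wins 13–10.
Maru vs Cedar: 13 to 10, Maru.
Maru wins every pairwise contest, so Maru is the Condorcet winner.

Maru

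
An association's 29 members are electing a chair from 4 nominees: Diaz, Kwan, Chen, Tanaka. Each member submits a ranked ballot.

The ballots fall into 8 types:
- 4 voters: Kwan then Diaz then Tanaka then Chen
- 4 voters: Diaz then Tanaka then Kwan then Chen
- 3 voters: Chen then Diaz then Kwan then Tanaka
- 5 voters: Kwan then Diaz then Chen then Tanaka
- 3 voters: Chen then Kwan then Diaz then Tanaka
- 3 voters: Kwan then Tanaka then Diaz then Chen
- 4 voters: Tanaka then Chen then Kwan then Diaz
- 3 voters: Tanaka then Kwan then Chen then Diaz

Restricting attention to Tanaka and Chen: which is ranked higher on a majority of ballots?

Tanaka

Ballots ranking Tanaka above Chen: 4 + 4 + 3 + 4 + 3 = 18.
Ballots ranking Chen above Tanaka: 29 − 18 = 11.
Tanaka wins the head-to-head 18–11.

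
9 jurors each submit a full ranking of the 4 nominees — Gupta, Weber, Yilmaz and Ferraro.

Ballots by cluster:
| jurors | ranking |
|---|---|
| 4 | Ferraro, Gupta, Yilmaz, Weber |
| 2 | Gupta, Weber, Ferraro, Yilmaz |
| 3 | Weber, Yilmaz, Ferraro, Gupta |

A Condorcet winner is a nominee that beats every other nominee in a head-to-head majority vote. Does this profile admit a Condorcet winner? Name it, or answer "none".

none

Head-to-head results (9 jurors):
Gupta vs Weber: Gupta preferred on 4+2 = 6 ballots; Gupta wins 6–3.
Gupta vs Yilmaz: 6 to 3, Gupta.
Gupta vs Ferraro: Gupta is ranked higher on 2 ballots, Ferraro on 7. Ferraro wins 7–2.
Weber vs Yilmaz: Weber preferred on 2+3 = 5 ballots; Weber wins 5–4.
Weber vs Ferraro: Weber is ranked higher on 2+3 = 5 ballots, Ferraro on 4. Weber wins 5–4.
Yilmaz vs Ferraro: 3 to 6, Ferraro.
Each nominee drops at least one matchup (Gupta loses to Ferraro; Weber loses to Gupta; Yilmaz loses to Gupta; Ferraro loses to Weber); the cycle Gupta beats Weber beats Ferraro beats Gupta rules out a Condorcet winner.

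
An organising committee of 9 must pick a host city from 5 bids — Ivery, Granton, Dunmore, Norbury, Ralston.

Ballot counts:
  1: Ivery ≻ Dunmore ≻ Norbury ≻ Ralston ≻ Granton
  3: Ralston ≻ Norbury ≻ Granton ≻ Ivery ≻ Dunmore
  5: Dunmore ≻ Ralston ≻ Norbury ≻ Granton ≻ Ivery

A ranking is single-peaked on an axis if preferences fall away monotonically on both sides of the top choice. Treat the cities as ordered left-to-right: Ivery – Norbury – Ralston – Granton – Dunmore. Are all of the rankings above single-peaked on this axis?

no

Axis positions: Ivery=1, Norbury=2, Ralston=3, Granton=4, Dunmore=5.
Type 1: ranking walks positions 1-5-2-3-4; Dunmore is ranked above Norbury even though Norbury lies between Dunmore and the peak Ivery on the axis — preferences dip and rise again. Not single-peaked.
Type 2 (peak Ralston at position 3): ranking walks positions 3-2-4-1-5, expanding outward from the peak — single-peaked.
Type 3: ranking walks positions 5-3-2-4-1; Ralston is ranked above Granton even though Granton lies between Ralston and the peak Dunmore on the axis — preferences dip and rise again. Not single-peaked.
Type 1 violates single-peakedness, so the profile is not single-peaked on this axis.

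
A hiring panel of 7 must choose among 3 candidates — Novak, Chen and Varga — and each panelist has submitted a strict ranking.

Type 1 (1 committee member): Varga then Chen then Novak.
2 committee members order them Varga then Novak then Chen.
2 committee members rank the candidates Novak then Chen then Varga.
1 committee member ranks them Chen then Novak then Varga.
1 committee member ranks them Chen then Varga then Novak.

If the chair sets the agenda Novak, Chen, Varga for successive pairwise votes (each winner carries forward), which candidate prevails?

Round 1: Novak vs Chen — 4–3, Novak advances.
Round 2: Novak vs Varga — 3–4, Varga advances.
The agenda winner is Varga.

Varga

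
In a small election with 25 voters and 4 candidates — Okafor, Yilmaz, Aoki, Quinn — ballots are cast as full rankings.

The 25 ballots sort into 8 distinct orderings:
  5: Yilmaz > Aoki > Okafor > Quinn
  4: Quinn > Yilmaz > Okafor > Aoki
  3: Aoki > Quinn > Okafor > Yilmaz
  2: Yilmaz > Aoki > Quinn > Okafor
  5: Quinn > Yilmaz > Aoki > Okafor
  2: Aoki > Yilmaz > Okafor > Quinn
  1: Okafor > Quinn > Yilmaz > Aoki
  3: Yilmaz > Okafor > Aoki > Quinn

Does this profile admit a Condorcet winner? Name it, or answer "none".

none

Check each pair by majority over 25 ballots:
Okafor vs Yilmaz: 3+1 = 4 for Okafor, 21 for Yilmaz — Yilmaz by 21–4.
Okafor vs Aoki: Okafor is ranked higher on 4+1+3 = 8 ballots, Aoki on 17. Aoki wins 17–8.
Okafor–Quinn: Quinn 14–11.
Yilmaz vs Aoki: Yilmaz preferred on 5+4+2+5+1+3 = 20 ballots; Yilmaz wins 20–5.
Yilmaz vs Quinn: Yilmaz preferred on 5+2+2+3 = 12 ballots; Quinn wins 13–12.
Aoki vs Quinn: Aoki preferred on 5+3+2+2+3 = 15 ballots; Aoki wins 15–10.
Each candidate drops at least one matchup (Okafor loses to Yilmaz; Yilmaz loses to Quinn; Aoki loses to Yilmaz; Quinn loses to Aoki); the cycle Yilmaz > Aoki > Quinn > Yilmaz rules out a Condorcet winner.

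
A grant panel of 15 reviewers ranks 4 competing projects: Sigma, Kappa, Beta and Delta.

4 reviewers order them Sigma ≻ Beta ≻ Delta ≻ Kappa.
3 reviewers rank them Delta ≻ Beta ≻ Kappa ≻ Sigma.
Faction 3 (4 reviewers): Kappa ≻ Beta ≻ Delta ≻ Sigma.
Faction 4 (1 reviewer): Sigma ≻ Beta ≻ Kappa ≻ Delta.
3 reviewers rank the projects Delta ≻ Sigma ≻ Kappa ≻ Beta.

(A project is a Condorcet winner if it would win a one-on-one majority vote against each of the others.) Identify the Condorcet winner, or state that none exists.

Pairwise majorities:
Sigma vs Kappa: Sigma, 8–7.
Sigma vs Beta: 8 to 7, Sigma.
Sigma vs Delta: Sigma preferred on 4+1 = 5 ballots; Delta wins 10–5.
Kappa–Beta: Beta 8–7.
Kappa vs Delta: Kappa is ranked higher on 4+1 = 5 ballots, Delta on 10. Delta wins 10–5.
Beta vs Delta: Beta is ranked higher on 4+4+1 = 9 ballots, Delta on 6. Beta wins 9–6.
No project is unbeaten: Sigma loses to Delta; Kappa loses to Sigma; Beta loses to Sigma; Delta loses to Beta. In particular Sigma > Beta > Delta > Sigma is a majority cycle — no Condorcet winner exists.

none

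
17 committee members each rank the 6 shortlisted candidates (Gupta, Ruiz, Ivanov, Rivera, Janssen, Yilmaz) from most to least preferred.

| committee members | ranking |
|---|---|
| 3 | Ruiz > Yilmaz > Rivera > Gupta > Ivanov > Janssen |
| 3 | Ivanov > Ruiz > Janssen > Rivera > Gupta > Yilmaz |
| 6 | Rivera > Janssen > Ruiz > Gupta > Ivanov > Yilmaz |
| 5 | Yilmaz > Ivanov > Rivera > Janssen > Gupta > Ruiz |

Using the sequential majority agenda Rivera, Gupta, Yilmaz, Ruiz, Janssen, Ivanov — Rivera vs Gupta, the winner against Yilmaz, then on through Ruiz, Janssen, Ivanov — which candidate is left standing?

Round 1: Rivera vs Gupta — 17–0, Rivera advances.
Round 2: Rivera vs Yilmaz — 9–8, Rivera advances.
Round 3: Rivera vs Ruiz — 11–6, Rivera advances.
Round 4: Rivera vs Janssen — 14–3, Rivera advances.
Round 5: Rivera vs Ivanov — 9–8, Rivera advances.
Rivera survives the agenda.

Rivera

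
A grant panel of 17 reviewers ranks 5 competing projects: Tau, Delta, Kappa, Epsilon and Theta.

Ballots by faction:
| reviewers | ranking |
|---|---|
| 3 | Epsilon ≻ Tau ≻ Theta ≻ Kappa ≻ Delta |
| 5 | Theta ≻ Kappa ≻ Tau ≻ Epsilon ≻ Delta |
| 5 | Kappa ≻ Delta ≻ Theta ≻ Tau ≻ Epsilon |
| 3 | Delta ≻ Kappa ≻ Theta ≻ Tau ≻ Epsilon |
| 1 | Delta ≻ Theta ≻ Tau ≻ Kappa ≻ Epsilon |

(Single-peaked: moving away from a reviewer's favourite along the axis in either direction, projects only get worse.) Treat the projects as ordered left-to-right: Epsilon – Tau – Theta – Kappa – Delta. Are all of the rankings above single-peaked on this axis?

no

Axis positions: Epsilon=1, Tau=2, Theta=3, Kappa=4, Delta=5.
Faction 1 (peak Epsilon at position 1): ranking walks positions 1-2-3-4-5, expanding outward from the peak — single-peaked.
Faction 2 (peak Theta at position 3): ranking walks positions 3-4-2-1-5, expanding outward from the peak — single-peaked.
Faction 3 (peak Kappa at position 4): ranking walks positions 4-5-3-2-1, expanding outward from the peak — single-peaked.
Faction 4 (peak Delta at position 5): ranking walks positions 5-4-3-2-1, expanding outward from the peak — single-peaked.
Faction 5: ranking walks positions 5-3-2-4-1; Theta is ranked above Kappa even though Kappa lies between Theta and the peak Delta on the axis — preferences dip and rise again. Not single-peaked.
Faction 5 violates single-peakedness, so the profile is not single-peaked on this axis.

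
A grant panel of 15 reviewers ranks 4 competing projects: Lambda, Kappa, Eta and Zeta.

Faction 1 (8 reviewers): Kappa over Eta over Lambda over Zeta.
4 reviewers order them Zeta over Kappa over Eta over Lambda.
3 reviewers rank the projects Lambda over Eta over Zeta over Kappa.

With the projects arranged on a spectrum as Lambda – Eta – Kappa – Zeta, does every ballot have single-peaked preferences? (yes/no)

no

Axis positions: Lambda=1, Eta=2, Kappa=3, Zeta=4.
Faction 1 (peak Kappa at position 3): ranking walks positions 3-2-1-4, expanding outward from the peak — single-peaked.
Faction 2 (peak Zeta at position 4): ranking walks positions 4-3-2-1, expanding outward from the peak — single-peaked.
Faction 3: ranking walks positions 1-2-4-3; Zeta is ranked above Kappa even though Kappa lies between Zeta and the peak Lambda on the axis — preferences dip and rise again. Not single-peaked.
Faction 3 violates single-peakedness, so the profile is not single-peaked on this axis.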